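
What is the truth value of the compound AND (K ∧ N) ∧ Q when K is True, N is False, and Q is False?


K = True, N = False, Q = False
Step 1: K ∧ N = True AND False = False
Step 2: False ∧ Q = False AND False = False
AND is true only when ALL operands are true.

False


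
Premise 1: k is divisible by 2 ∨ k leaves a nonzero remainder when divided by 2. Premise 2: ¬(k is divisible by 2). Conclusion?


Disjunctive syllogism: P ∨ Q, ¬P ⊢ Q
Disjunction: k is divisible by 2 ∨ k leaves a nonzero remainder when divided by 2
We know it is not the case that k is divisible by 2.
By disjunctive syllogism, the other disjunct must be true.

k leaves a nonzero remainder when divided by 2


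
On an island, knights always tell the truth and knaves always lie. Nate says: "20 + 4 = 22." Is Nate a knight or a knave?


Statement: "20 + 4 = 22."
Actual: 20 + 4 = 24
Claimed: 22
Statement is FALSE → Nate lies → Knave

Knave


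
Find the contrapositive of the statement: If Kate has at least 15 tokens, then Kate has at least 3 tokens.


Original: If Kate has at least 15 tokens, then Kate has at least 3 tokens
Contrapositive: If ¬Q, then ¬P
Negate Q: not (Kate has at least 3 tokens)
Negate P: not (Kate has at least 15 tokens)

If not (Kate has at least 3 tokens), then not (Kate has at least 15 tokens).


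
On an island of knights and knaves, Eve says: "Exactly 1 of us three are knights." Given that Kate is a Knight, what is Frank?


Eve claims exactly 1 knights among Eve, Kate, Frank.
Given: Kate is a Knight.

Case 1: Eve is a Knight (tells truth)
  Then exactly 1 of the three are knights.
  Counting Eve, Kate: 2 knight(s) so far. Need -1 more → impossible.
Case 2: Eve is a Knave (lies)
  Then the count is NOT 1.
  If Frank = Knave, count = 1 = 1 → claim would be true, contradicts lie.
  If Frank = Knight, count = 2 ≠ 1 → lie confirmed ✓

Frank is a Knight.

Knight


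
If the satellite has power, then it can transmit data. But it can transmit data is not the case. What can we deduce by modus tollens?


Modus tollens: P → Q, ¬Q ⊢ ¬P
P: the satellite has power
Q: it can transmit data
We have P → Q and Q is false.
By modus tollens, P must be false.

It is not the case that the satellite has power


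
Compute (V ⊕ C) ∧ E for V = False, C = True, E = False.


V = False, C = True, E = False
Step 1: V ⊕ C = False XOR True = True
Step 2: True ∧ E = True AND False = False
XOR true when exactly one of V,C is true; then AND with E.

False


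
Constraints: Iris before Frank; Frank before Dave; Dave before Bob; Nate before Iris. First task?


Constraints: Iris before Frank; Frank before Dave; Dave before Bob; Nate before Iris
The first task can have nothing scheduled before it, so it must never appear on the right of a 'before'.
Tasks appearing after some 'before': Frank, Dave, Bob, Iris.
The only task not in that list is Nate → it is first.

Nate


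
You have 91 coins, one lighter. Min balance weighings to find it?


Each weighing has 3 outcomes (left heavy / balance / right heavy), so k weighings distinguish at most 3^k cases; splitting into three near-equal groups achieves this.
Need 3^k ≥ 91: 3^4 = 81 < 91 ≤ 3^5 = 243
k = ⌈log₃(91)⌉ = 5

5


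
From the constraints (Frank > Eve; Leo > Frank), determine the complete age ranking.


Constraints: Frank > Eve; Leo > Frank
Method: at each step, the next-highest is the one remaining person who never appears on the smaller side of a constraint between remaining people.
  Step 1: remaining {Leo, Frank, Eve}; on the smaller side: {Frank, Eve} → Leo is next (Leo > Frank).
  Step 2: remaining {Frank, Eve}; on the smaller side: {Eve} → Frank is next (Frank > Eve).
  Step 3: only Eve remains → lowest.
Final ranking (highest to lowest):

Leo > Frank > Eve


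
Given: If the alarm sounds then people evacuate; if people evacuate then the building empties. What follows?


Hypothetical syllogism: P → Q, Q → R ⊢ P → R
Premise 1: the alarm sounds → people evacuate
Premise 2: people evacuate → the building empties
Chain the implications: the middle term (people evacuate) links the two.
Conclusion: If the alarm sounds, then the building empties.

If the alarm sounds, then the building empties.


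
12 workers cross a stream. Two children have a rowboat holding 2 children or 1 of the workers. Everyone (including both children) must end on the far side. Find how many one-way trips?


Per crossing of one of the workers: children→, one←, one of the workers→, one← = 4 trips
12 × 4 = 48, + 1 final children→ = 49
Minimum trips = 49

49


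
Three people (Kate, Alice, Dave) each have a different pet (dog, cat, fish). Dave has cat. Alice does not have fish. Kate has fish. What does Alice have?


From clues:
  Dave → cat
  Kate → fish
By elimination, Alice gets the remaining.

dog


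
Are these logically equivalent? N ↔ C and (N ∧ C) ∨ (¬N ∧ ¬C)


Expression 1: N ↔ C
Expression 2: (N ∧ C) ∨ (¬N ∧ ¬C)
Truth table (N C | Expr1 Expr2):
  T T |   T     T
  T F |   F     F
  F T |   F     F
  F F |   T     T
All 4 rows agree, so the expressions are logically equivalent.

Yes


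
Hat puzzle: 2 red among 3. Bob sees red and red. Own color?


Total red = 2, seen red = 2
Own red = 2 - 2 = 0
Bob's hat is blue.

blue


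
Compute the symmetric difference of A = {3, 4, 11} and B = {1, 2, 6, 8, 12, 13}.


A = {3, 4, 11}
B = {1, 2, 6, 8, 12, 13}
Operation: symmetric difference
In A only: [3, 4, 11], in B only: [1, 2, 6, 8, 12, 13]

{1, 2, 3, 4, 6, 8, 11, 12, 13}


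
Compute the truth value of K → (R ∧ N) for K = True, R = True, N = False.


K = True, R = True, N = False
Step 1: R ∧ N = True AND False = False
Step 2: K → (False): false only when K=True and consequent=False.
Result: False

False


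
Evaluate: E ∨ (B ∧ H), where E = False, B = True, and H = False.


E = False, B = True, H = False
Step 1: B ∧ H = True AND False = False
Step 2: E ∨ False = False OR False = False
AND evaluated first (higher precedence); then OR applied.

False


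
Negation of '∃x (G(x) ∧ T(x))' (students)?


Original: ∃x (G(x) ∧ T(x))
Rule: ¬∀→∃, ¬∃→∀, negate predicate.
Negation: ∀x (¬G(x) ∨ ¬T(x))

∀x (¬G(x) ∨ ¬T(x))


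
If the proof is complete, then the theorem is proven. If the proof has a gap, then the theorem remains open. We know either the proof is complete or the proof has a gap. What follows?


Constructive dilemma: (P → Q) ∧ (R → S), P ∨ R ⊢ Q ∨ S
Premise 1: the proof is complete → the theorem is proven
Premise 2: the proof has a gap → the theorem remains open
Premise 3: the proof is complete ∨ the proof has a gap
Case 1: Assuming the proof is complete, then by Premise 1, the theorem is proven.
Case 2: Assuming the proof has a gap, then by Premise 2, the theorem remains open.
Since one of the proof is complete or the proof has a gap must hold, we get the theorem is proven or the theorem remains open.

The theorem is proven or the theorem remains open.


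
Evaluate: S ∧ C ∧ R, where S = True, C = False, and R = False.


S = True, C = False, R = False
Step 1: S ∧ C = True AND False = False
Step 2: (False) ∧ R = (False) AND False = False
AND is true only when ALL operands are true.

False


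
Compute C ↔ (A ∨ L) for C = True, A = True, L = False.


C = True, A = True, L = False
Step 1: A ∨ L = True OR False = True
Step 2: C ↔ (True): true when both sides have same truth value.
Result: True ↔ True = True

True


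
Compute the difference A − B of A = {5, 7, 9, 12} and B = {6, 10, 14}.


A = {5, 7, 9, 12}
B = {6, 10, 14}
Operation: difference A − B
In A but not B: 5, 7, 9, 12

{5, 7, 9, 12}


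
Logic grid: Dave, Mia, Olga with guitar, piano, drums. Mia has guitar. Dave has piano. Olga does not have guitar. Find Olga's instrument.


From clues:
  Dave → piano
  Mia → guitar
By elimination, Olga gets the remaining.

drums


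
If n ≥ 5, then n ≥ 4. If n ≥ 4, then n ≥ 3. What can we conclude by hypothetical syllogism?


Hypothetical syllogism: P → Q, Q → R ⊢ P → R
Premise 1: n ≥ 5 → n ≥ 4
Premise 2: n ≥ 4 → n ≥ 3
Chain the implications: the middle term (n ≥ 4) links the two.
Conclusion: If n ≥ 5, then n ≥ 3.

If n ≥ 5, then n ≥ 3.


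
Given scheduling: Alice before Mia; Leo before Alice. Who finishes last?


Constraints: Alice before Mia; Leo before Alice
The last task can have nothing scheduled after it, so it must never appear on the left of a 'before'.
Tasks appearing before some other task: Alice, Leo.
The only task not in that list is Mia → it is last.

Mia


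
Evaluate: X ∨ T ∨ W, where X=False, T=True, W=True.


X = False, T = True, W = True
Expression: X ∨ T ∨ W
Step 1: X ∨ T = False OR True = True
Step 2: (True) ∨ W = True OR True = True

True


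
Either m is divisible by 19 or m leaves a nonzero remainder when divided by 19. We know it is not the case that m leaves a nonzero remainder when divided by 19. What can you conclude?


Disjunctive syllogism: P ∨ Q, ¬P ⊢ Q
Disjunction: m is divisible by 19 ∨ m leaves a nonzero remainder when divided by 19
We know it is not the case that m leaves a nonzero remainder when divided by 19.
By disjunctive syllogism, the other disjunct must be true.

m is divisible by 19


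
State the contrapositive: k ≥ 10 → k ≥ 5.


Original: If k ≥ 10, then k ≥ 5
Contrapositive: If ¬Q, then ¬P
Negate Q: not (k ≥ 5)
Negate P: not (k ≥ 10)

If not (k ≥ 5), then not (k ≥ 10).


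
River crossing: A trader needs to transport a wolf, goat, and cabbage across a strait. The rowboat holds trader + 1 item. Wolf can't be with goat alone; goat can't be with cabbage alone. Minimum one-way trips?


1. trader+goat → 2. trader ← 3. trader+wolf → 4. trader+goat ← 5. trader+cabbage → 6. trader ← 7. trader+goat →
Minimum trips = 7

7


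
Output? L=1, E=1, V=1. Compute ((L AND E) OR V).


L AND E = 1&1 = 1
1 OR 1 = 1

1


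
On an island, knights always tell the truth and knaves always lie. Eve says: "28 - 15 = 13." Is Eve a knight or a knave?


Statement: "28 - 15 = 13."
Actual: 28 - 15 = 13
Claimed: 13
Statement is TRUE → Eve tells the truth → Knight

Knight


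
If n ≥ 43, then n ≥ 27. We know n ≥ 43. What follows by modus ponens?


Modus ponens: P → Q, P ⊢ Q
P: n ≥ 43
Q: n ≥ 27
We have P → Q and P is true.
By modus ponens, Q must be true.

n ≥ 27


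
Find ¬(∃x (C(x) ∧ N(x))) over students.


Original: ∃x (C(x) ∧ N(x))
Rule: ¬∀→∃, ¬∃→∀, negate predicate.
Negation: ∀x (¬C(x) ∨ ¬N(x))

∀x (¬C(x) ∨ ¬N(x))


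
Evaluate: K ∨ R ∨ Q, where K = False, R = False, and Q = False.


K = False, R = False, Q = False
Step 1: K ∨ R = False OR False = False
Step 2: False ∨ Q = False OR False = False
OR is true when at least one operand is true.

False


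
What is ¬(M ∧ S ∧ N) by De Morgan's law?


De Morgan's law: ¬(P ∧ Q ∧ R) ≡ ¬P ∨ ¬Q ∨ ¬R
¬(M ∧ S ∧ N) = ¬M ∨ ¬S ∨ ¬N

¬M ∨ ¬S ∨ ¬N


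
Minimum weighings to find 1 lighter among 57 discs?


Each weighing has 3 outcomes (left heavy / balance / right heavy), so k weighings distinguish at most 3^k cases; splitting into three near-equal groups achieves this.
Need 3^k ≥ 57: 3^3 = 27 < 57 ≤ 3^4 = 81
k = ⌈log₃(57)⌉ = 4

4


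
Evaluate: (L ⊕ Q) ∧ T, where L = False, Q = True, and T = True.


L = False, Q = True, T = True
Step 1: L ⊕ Q = False XOR True = True
Step 2: True ∧ T = True AND True = True
XOR true when exactly one of L,Q is true; then AND with T.

True


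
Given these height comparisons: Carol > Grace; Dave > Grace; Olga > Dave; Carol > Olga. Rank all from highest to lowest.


Constraints: Carol > Grace; Dave > Grace; Olga > Dave; Carol > Olga
Method: at each step, the next-highest is the one remaining person who never appears on the smaller side of a constraint between remaining people.
  Step 1: remaining {Grace, Olga, Carol, Dave}; on the smaller side: {Grace, Olga, Dave} → Carol is next (Carol > Grace; Carol > Olga).
  Step 2: remaining {Grace, Olga, Dave}; on the smaller side: {Grace, Dave} → Olga is next (Olga > Dave).
  Step 3: remaining {Grace, Dave}; on the smaller side: {Grace} → Dave is next (Dave > Grace).
  Step 4: only Grace remains → lowest.
Final ranking (highest to lowest):

Carol > Olga > Dave > Grace


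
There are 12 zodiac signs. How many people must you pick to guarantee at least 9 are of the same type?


Pigeonhole: to guarantee k in one of n categories, need (k-1)×n + 1.
k = 9, n = 12
Minimum = (9-1) × 12 + 1 = 8 × 12 + 1

97


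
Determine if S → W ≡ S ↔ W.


Expression 1: S → W
Expression 2: S ↔ W
Truth table (S W | Expr1 Expr2):
  T T |   T     T
  T F |   F     F
  F T |   T     F   ← differ
  F F |   T     T
Counterexample: S=F, W=T gives Expr1 = T but Expr2 = F, so the expressions are NOT logically equivalent.

No


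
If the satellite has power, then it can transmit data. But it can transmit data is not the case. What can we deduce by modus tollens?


Modus tollens: P → Q, ¬Q ⊢ ¬P
P: the satellite has power
Q: it can transmit data
We have P → Q and Q is false.
By modus tollens, P must be false.

It is not the case that the satellite has power


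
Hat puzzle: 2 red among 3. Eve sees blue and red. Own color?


Total red = 2, seen red = 1
Own red = 2 - 1 = 1
Eve's hat is red.

red


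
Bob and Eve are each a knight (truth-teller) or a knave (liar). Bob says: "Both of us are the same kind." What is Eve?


Bob says: "Both of us are the same kind."
Case 1: Bob is a Knight (truth-teller)
  Statement is true → they ARE the same → Eve is also a Knight
Case 2: Bob is a Knave (liar)
  Statement is false → they are NOT the same → Eve is a Knight
In both cases, Eve is a Knight.

Knight


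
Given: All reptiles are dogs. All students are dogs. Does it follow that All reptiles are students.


Premise 1: All reptiles are dogs.
Premise 2: All students are dogs.
Conclusion: All reptiles are students.
Fallacy: undistributed middle. dogs is predicate in both.
Counterexample: reptiles and students could be disjoint subsets of dogs.

Invalid


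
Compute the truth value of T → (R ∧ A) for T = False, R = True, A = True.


T = False, R = True, A = True
Step 1: R ∧ A = True AND True = True
Step 2: T → (True): false only when T=True and consequent=False.
Result: True

True


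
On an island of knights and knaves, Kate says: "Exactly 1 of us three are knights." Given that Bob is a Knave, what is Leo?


Kate claims exactly 1 knights among Kate, Bob, Leo.
Given: Bob is a Knave.

Case 1: Kate is a Knight (tells truth)
  Then exactly 1 of the three are knights.
  Counting Kate, Bob: 1 knight(s) so far. Need 0 more → Leo = Knave.
Case 2: Kate is a Knave (lies)
  Then the count is NOT 1.
  If Leo = Knight, count = 1 = 1 → claim would be true, contradicts lie.
  If Leo = Knave, count = 0 ≠ 1 → lie confirmed ✓

Leo is a Knave.

Knave


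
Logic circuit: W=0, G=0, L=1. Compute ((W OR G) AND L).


W OR G = 0|0 = 0
0 AND 1 = 0

0


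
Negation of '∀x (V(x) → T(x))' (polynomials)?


Original: ∀x (V(x) → T(x))
Rule: ¬∀→∃, ¬∃→∀, negate predicate.
Negation: ∃x (V(x) ∧ ¬T(x))

∃x (V(x) ∧ ¬T(x))


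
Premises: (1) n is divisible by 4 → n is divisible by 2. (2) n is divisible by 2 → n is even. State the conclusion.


Hypothetical syllogism: P → Q, Q → R ⊢ P → R
Premise 1: n is divisible by 4 → n is divisible by 2
Premise 2: n is divisible by 2 → n is even
Chain the implications: the middle term (n is divisible by 2) links the two.
Conclusion: If n is divisible by 4, then n is even.

If n is divisible by 4, then n is even.


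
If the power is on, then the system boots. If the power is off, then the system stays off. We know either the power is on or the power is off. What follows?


Constructive dilemma: (P → Q) ∧ (R → S), P ∨ R ⊢ Q ∨ S
Premise 1: the power is on → the system boots
Premise 2: the power is off → the system stays off
Premise 3: the power is on ∨ the power is off
Case 1: Assuming the power is on, then by Premise 1, the system boots.
Case 2: Assuming the power is off, then by Premise 2, the system stays off.
Since one of the power is on or the power is off must hold, we get the system boots or the system stays off.

The system boots or the system stays off.


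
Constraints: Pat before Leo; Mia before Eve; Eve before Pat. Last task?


Constraints: Pat before Leo; Mia before Eve; Eve before Pat
The last task can have nothing scheduled after it, so it must never appear on the left of a 'before'.
Tasks appearing before some other task: Pat, Mia, Eve.
The only task not in that list is Leo → it is last.

Leo


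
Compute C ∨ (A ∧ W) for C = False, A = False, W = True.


C = False, A = False, W = True
Step 1: A ∧ W = False AND True = False
Step 2: C ∨ False = False OR False = False
AND evaluated first (higher precedence); then OR applied.

False


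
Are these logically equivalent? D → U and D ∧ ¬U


Expression 1: D → U
Expression 2: D ∧ ¬U
Truth table (D U | Expr1 Expr2):
  T T |   T     F   ← differ
  T F |   F     T   ← differ
  F T |   T     F   ← differ
  F F |   T     F   ← differ
Counterexample: D=T, U=T gives Expr1 = T but Expr2 = F, so the expressions are NOT logically equivalent.

No


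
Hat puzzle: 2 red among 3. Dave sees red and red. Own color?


Total red = 2, seen red = 2
Own red = 2 - 2 = 0
Dave's hat is blue.

blue


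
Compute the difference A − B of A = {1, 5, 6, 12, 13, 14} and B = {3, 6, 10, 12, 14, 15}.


A = {1, 5, 6, 12, 13, 14}
B = {3, 6, 10, 12, 14, 15}
Operation: difference A − B
In A but not B: 1, 5, 13

{1, 5, 13}


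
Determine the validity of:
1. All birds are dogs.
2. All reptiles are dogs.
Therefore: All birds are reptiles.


Premise 1: All birds are dogs.
Premise 2: All reptiles are dogs.
Conclusion: All birds are reptiles.
Fallacy: undistributed middle. dogs is predicate in both.
Counterexample: birds and reptiles could be disjoint subsets of dogs.

Invalid


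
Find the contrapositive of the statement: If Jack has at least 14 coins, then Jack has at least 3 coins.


Original: If Jack has at least 14 coins, then Jack has at least 3 coins
Contrapositive: If ¬Q, then ¬P
Negate Q: not (Jack has at least 3 coins)
Negate P: not (Jack has at least 14 coins)

If not (Jack has at least 3 coins), then not (Jack has at least 14 coins).


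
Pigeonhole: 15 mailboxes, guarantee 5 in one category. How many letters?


Pigeonhole: to guarantee k in one of n categories, need (k-1)×n + 1.
k = 5, n = 15
Minimum = (5-1) × 15 + 1 = 4 × 15 + 1

61


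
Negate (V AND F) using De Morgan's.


De Morgan's law: ¬(P ∧ Q) ≡ ¬P ∨ ¬Q
¬(V ∧ F) = ¬V ∨ ¬F

¬V ∨ ¬F


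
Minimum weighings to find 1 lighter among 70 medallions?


Each weighing has 3 outcomes (left heavy / balance / right heavy), so k weighings distinguish at most 3^k cases; splitting into three near-equal groups achieves this.
Need 3^k ≥ 70: 3^3 = 27 < 70 ≤ 3^4 = 81
k = ⌈log₃(70)⌉ = 4

4


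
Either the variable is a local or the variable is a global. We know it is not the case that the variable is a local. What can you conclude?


Disjunctive syllogism: P ∨ Q, ¬P ⊢ Q
Disjunction: the variable is a local ∨ the variable is a global
We know it is not the case that the variable is a local.
By disjunctive syllogism, the other disjunct must be true.

The variable is a global


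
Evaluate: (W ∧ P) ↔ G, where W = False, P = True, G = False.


W = False, P = True, G = False
Step 1: W ∧ P = False AND True = False
Step 2: (False) ↔ G: true when both sides have same truth value.
Result: False ↔ False = True

True


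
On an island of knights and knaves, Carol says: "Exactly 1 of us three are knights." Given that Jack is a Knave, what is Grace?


Carol claims exactly 1 knights among Carol, Jack, Grace.
Given: Jack is a Knave.

Case 1: Carol is a Knight (tells truth)
  Then exactly 1 of the three are knights.
  Counting Carol, Jack: 1 knight(s) so far. Need 0 more → Grace = Knave.
Case 2: Carol is a Knave (lies)
  Then the count is NOT 1.
  If Grace = Knight, count = 1 = 1 → claim would be true, contradicts lie.
  If Grace = Knave, count = 0 ≠ 1 → lie confirmed ✓

Grace is a Knave.

Knave


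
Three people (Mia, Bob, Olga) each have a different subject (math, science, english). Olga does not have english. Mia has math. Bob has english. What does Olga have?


From clues:
  Bob → english
  Mia → math
By elimination, Olga gets the remaining.

science


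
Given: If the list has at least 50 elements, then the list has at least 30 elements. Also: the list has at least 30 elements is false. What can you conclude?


Modus tollens: P → Q, ¬Q ⊢ ¬P
P: the list has at least 50 elements
Q: the list has at least 30 elements
We have P → Q and Q is false.
By modus tollens, P must be false.

It is not the case that the list has at least 50 elements


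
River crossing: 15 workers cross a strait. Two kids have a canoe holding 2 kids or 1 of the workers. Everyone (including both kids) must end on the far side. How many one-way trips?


Per crossing of one of the workers: kids→, one←, one of the workers→, one← = 4 trips
15 × 4 = 60, + 1 final kids→ = 61
Minimum trips = 61

61


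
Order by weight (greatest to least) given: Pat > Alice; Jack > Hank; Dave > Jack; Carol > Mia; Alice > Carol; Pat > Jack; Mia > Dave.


Constraints: Pat > Alice; Jack > Hank; Dave > Jack; Carol > Mia; Alice > Carol; Pat > Jack; Mia > Dave
Method: at each step, the next-highest is the one remaining person who never appears on the smaller side of a constraint between remaining people.
  Step 1: remaining {Hank, Pat, Dave, Jack, Carol, Mia, Alice}; on the smaller side: {Hank, Dave, Jack, Carol, Mia, Alice} → Pat is next (Pat > Alice; Pat > Jack).
  Step 2: remaining {Hank, Dave, Jack, Carol, Mia, Alice}; on the smaller side: {Hank, Dave, Jack, Carol, Mia} → Alice is next (Alice > Carol).
  Step 3: remaining {Hank, Dave, Jack, Carol, Mia}; on the smaller side: {Hank, Dave, Jack, Mia} → Carol is next (Carol > Mia).
  Step 4: remaining {Hank, Dave, Jack, Mia}; on the smaller side: {Hank, Dave, Jack} → Mia is next (Mia > Dave).
  Step 5: remaining {Hank, Dave, Jack}; on the smaller side: {Hank, Jack} → Dave is next (Dave > Jack).
  Step 6: remaining {Hank, Jack}; on the smaller side: {Hank} → Jack is next (Jack > Hank).
  Step 7: only Hank remains → lowest.
Final ranking (highest to lowest):

Pat > Alice > Carol > Mia > Dave > Jack > Hank


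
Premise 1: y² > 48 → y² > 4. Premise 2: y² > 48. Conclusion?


Modus ponens: P → Q, P ⊢ Q
P: y² > 48
Q: y² > 4
We have P → Q and P is true.
By modus ponens, Q must be true.

y² > 4


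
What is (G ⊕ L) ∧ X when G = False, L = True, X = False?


G = False, L = True, X = False
Step 1: G ⊕ L = False XOR True = True
Step 2: True ∧ X = True AND False = False
XOR true when exactly one of G,L is true; then AND with X.

False


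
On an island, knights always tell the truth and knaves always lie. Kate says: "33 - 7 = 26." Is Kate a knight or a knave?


Statement: "33 - 7 = 26."
Actual: 33 - 7 = 26
Claimed: 26
Statement is TRUE → Kate tells the truth → Knight

Knight


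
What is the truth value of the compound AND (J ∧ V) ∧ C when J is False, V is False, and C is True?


J = False, V = False, C = True
Step 1: J ∧ V = False AND False = False
Step 2: False ∧ C = False AND True = False
AND is true only when ALL operands are true.

False


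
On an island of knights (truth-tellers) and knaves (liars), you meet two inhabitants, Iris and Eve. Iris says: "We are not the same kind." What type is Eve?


Iris says: "We are not the same kind."
Case 1: Iris is a Knight (truth-teller)
  Statement is true → they ARE different → Eve is a Knave
Case 2: Iris is a Knave (liar)
  Statement is false → they are NOT different → Eve is a Knave
In both cases, Eve is a Knave.

Knave


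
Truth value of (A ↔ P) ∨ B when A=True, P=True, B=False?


A = True, P = True, B = False
Expression: (A ↔ P) ∨ B
Step 1: A ↔ P = (True iff True) (true when values match) = True
Step 2: (True) ∨ B = True OR False = True

True


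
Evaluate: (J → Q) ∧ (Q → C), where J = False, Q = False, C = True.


J = False, Q = False, C = True
Step 1: J → Q is false only when J=True and Q=False. Result: True
Step 2: Q → C is false only when Q=True and C=False. Result: True
Step 3: True ∧ True = True

True


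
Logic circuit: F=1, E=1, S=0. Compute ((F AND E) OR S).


F AND E = 1&1 = 1
1 OR 0 = 1

1


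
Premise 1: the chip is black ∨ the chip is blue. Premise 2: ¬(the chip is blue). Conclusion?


Disjunctive syllogism: P ∨ Q, ¬P ⊢ Q
Disjunction: the chip is black ∨ the chip is blue
We know it is not the case that the chip is blue.
By disjunctive syllogism, the other disjunct must be true.

The chip is black


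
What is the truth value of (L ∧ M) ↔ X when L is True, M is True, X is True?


L = True, M = True, X = True
Step 1: L ∧ M = True AND True = True
Step 2: (True) ↔ X: true when both sides have same truth value.
Result: True ↔ True = True

True


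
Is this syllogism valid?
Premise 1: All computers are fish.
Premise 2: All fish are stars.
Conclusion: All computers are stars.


Premise 1: All computers are fish.
Premise 2: All fish are stars.
Conclusion: All computers are stars.
Barbara syllogism (AAA-1): All A are B, All B are C → All A are C.
Middle term (fish) distributed in premise 2.

Valid


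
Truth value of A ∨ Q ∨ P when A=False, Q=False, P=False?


A = False, Q = False, P = False
Expression: A ∨ Q ∨ P
Step 1: A ∨ Q = False OR False = False
Step 2: (False) ∨ P = False OR False = False

False


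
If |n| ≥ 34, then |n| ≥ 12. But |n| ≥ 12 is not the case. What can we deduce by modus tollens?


Modus tollens: P → Q, ¬Q ⊢ ¬P
P: |n| ≥ 34
Q: |n| ≥ 12
We have P → Q and Q is false.
By modus tollens, P must be false.

It is not the case that |n| ≥ 34


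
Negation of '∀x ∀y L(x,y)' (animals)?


Original: ∀x ∀y L(x,y)
Rule: ¬∀→∃, ¬∃→∀, negate predicate.
Negation: ∃x ∃y ¬L(x,y)

∃x ∃y ¬L(x,y)


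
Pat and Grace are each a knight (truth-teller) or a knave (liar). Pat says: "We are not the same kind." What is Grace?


Pat says: "We are not the same kind."
Case 1: Pat is a Knight (truth-teller)
  Statement is true → they ARE different → Grace is a Knave
Case 2: Pat is a Knave (liar)
  Statement is false → they are NOT different → Grace is a Knave
In both cases, Grace is a Knave.

Knave


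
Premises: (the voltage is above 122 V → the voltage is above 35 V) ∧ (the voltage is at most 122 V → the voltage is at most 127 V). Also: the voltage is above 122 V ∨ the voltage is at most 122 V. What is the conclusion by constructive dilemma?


Constructive dilemma: (P → Q) ∧ (R → S), P ∨ R ⊢ Q ∨ S
Premise 1: the voltage is above 122 V → the voltage is above 35 V
Premise 2: the voltage is at most 122 V → the voltage is at most 127 V
Premise 3: the voltage is above 122 V ∨ the voltage is at most 122 V
Case 1: Assuming the voltage is above 122 V, then by Premise 1, the voltage is above 35 V.
Case 2: Assuming the voltage is at most 122 V, then by Premise 2, the voltage is at most 127 V.
Since one of the voltage is above 122 V or the voltage is at most 122 V must hold, we get the voltage is above 35 V or the voltage is at most 127 V.

The voltage is above 35 V or the voltage is at most 127 V.


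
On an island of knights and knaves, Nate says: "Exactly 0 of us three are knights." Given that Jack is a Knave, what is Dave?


Nate claims exactly 0 knights among Nate, Jack, Dave.
Given: Jack is a Knave.

Case 1: Nate is a Knight (tells truth)
  Then exactly 0 of the three are knights.
  Counting Nate, Jack: 1 knight(s) so far. Need -1 more → impossible.
Case 2: Nate is a Knave (lies)
  Then the count is NOT 0.
  If Dave = Knave, count = 0 = 0 → claim would be true, contradicts lie.
  If Dave = Knight, count = 1 ≠ 0 → lie confirmed ✓

Dave is a Knight.

Knight


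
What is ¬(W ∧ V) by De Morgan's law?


De Morgan's law: ¬(P ∧ Q) ≡ ¬P ∨ ¬Q
¬(W ∧ V) = ¬W ∨ ¬V

¬W ∨ ¬V


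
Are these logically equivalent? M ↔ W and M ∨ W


Expression 1: M ↔ W
Expression 2: M ∨ W
Truth table (M W | Expr1 Expr2):
  T T |   T     T
  T F |   F     T   ← differ
  F T |   F     T   ← differ
  F F |   T     F   ← differ
Counterexample: M=T, W=F gives Expr1 = F but Expr2 = T, so the expressions are NOT logically equivalent.

No


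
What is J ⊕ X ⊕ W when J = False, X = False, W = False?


J = False, X = False, W = False
Step 1: J ⊕ X = False XOR False = False
Step 2: False ⊕ W = False XOR False = False
XOR is true when an odd number of operands are true.

False


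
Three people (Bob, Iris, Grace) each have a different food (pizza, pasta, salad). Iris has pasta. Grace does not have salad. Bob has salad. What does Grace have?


From clues:
  Bob → salad
  Iris → pasta
By elimination, Grace gets the remaining.

pizza


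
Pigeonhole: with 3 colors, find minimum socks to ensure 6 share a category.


Pigeonhole: to guarantee k in one of n categories, need (k-1)×n + 1.
k = 6, n = 3
Minimum = (6-1) × 3 + 1 = 5 × 3 + 1

16


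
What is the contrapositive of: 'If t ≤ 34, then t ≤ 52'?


Original: If t ≤ 34, then t ≤ 52
Contrapositive: If ¬Q, then ¬P
Negate Q: not (t ≤ 52)
Negate P: not (t ≤ 34)

If not (t ≤ 52), then not (t ≤ 34).


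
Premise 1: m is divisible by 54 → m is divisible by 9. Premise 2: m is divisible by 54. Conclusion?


Modus ponens: P → Q, P ⊢ Q
P: m is divisible by 54
Q: m is divisible by 9
We have P → Q and P is true.
By modus ponens, Q must be true.

m is divisible by 9


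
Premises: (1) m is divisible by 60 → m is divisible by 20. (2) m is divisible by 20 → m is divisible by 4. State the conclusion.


Hypothetical syllogism: P → Q, Q → R ⊢ P → R
Premise 1: m is divisible by 60 → m is divisible by 20
Premise 2: m is divisible by 20 → m is divisible by 4
Chain the implications: the middle term (m is divisible by 20) links the two.
Conclusion: If m is divisible by 60, then m is divisible by 4.

If m is divisible by 60, then m is divisible by 4.


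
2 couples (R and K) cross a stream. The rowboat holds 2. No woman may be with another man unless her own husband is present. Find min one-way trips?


Label couples R and K.
1. WR+WK → (far: WR,WK; near: HR,HK)
2. WR ←   (far: WK; near: HR,HK,WR)
3. HR+HK → (far: HR,HK,WK; near: WR)
4. HR ←   (far: HK,WK; near: HR,WR)  — HR returns, since WR is alone on near bank
5. HR+WR → (far: all four; near: empty)
Every state respects the constraint.
Minimum trips = 5

5


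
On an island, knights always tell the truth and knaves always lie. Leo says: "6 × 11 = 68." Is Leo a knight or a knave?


Statement: "6 × 11 = 68."
Actual: 6 × 11 = 66
Claimed: 68
Statement is FALSE → Leo lies → Knave

Knave


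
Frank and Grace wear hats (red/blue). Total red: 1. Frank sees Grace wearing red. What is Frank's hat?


Total red = 1, Grace = red
Red accounted for: 1
Remaining for Frank: 0
Frank's hat is blue.

blue


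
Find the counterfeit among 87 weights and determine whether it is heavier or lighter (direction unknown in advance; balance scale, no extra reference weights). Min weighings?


Let n = 87. 174 possibilities (n weights × lighter/heavier); each weighing has 3 outcomes.
Bound for k weighings: say the first weighing puts j weights on each pan. If it tips, the 2j weighed weights remain suspects (each with a known direction) and k-1 weighings give 3^(k-1) outcomes; 3^(k-1) is odd, so 2j ≤ 3^(k-1) - 1. If it balances, the n - 2j unweighed weights remain with direction unknown: 2(n - 2j) ≤ 3^(k-1) - 1 by the same parity argument. Adding, n ≤ (3^(k-1) - 1) + (3^(k-1) - 1)/2 = (3^k - 3)/2, and the classical three-group strategy achieves this (3 weights in 2 weighings, 12 in 3, 39 in 4, 120 in 5).
So we need the smallest k with (3^k - 3)/2 ≥ 87.
k = 4: (3^4 - 3)/2 = 39 < 87 ✗
k = 5: (3^5 - 3)/2 = 120 ≥ 87 ✓

5


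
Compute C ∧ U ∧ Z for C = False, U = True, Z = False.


C = False, U = True, Z = False
Step 1: C ∧ U = False AND True = False
Step 2: (False) ∧ Z = (False) AND False = False
AND is true only when ALL operands are true.

False


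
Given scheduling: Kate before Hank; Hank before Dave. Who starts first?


Constraints: Kate before Hank; Hank before Dave
The first task can have nothing scheduled before it, so it must never appear on the right of a 'before'.
Tasks appearing after some 'before': Hank, Dave.
The only task not in that list is Kate → it is first.

Kate


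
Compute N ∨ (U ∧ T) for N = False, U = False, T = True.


N = False, U = False, T = True
Step 1: U ∧ T = False AND True = False
Step 2: N ∨ False = False OR False = False
AND evaluated first (higher precedence); then OR applied.

False


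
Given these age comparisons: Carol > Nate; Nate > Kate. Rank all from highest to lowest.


Constraints: Carol > Nate; Nate > Kate
Method: at each step, the next-highest is the one remaining person who never appears on the smaller side of a constraint between remaining people.
  Step 1: remaining {Kate, Carol, Nate}; on the smaller side: {Kate, Nate} → Carol is next (Carol > Nate).
  Step 2: remaining {Kate, Nate}; on the smaller side: {Kate} → Nate is next (Nate > Kate).
  Step 3: only Kate remains → lowest.
Final ranking (highest to lowest):

Carol > Nate > Kate


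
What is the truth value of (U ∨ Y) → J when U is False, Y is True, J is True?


U = False, Y = True, J = True
Step 1: U ∨ Y = False OR True = True
Step 2: (True) → J: false only when antecedent=True and J=False.
Result: True

True


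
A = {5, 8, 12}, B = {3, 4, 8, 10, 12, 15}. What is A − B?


A = {5, 8, 12}
B = {3, 4, 8, 10, 12, 15}
Operation: difference A − B
In A but not B: 5

{5}


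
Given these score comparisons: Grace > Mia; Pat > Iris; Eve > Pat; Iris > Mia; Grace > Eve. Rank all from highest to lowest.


Constraints: Grace > Mia; Pat > Iris; Eve > Pat; Iris > Mia; Grace > Eve
Method: at each step, the next-highest is the one remaining person who never appears on the smaller side of a constraint between remaining people.
  Step 1: remaining {Iris, Eve, Grace, Pat, Mia}; on the smaller side: {Iris, Eve, Pat, Mia} → Grace is next (Grace > Mia; Grace > Eve).
  Step 2: remaining {Iris, Eve, Pat, Mia}; on the smaller side: {Iris, Pat, Mia} → Eve is next (Eve > Pat).
  Step 3: remaining {Iris, Pat, Mia}; on the smaller side: {Iris, Mia} → Pat is next (Pat > Iris).
  Step 4: remaining {Iris, Mia}; on the smaller side: {Mia} → Iris is next (Iris > Mia).
  Step 5: only Mia remains → lowest.
Final ranking (highest to lowest):

Grace > Eve > Pat > Iris > Mia


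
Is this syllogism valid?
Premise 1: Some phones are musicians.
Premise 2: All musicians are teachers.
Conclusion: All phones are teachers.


Premise 1: Some phones are musicians.
Premise 2: All musicians are teachers.
Conclusion: All phones are teachers.
Fallacy: illicit minor. The minor term (phones) is distributed in the conclusion ('All phones ...') but undistributed in its premise ('Some phones are musicians' doesn't cover all phones).
Only 'Some phones are teachers' follows, not 'All'.

Invalid


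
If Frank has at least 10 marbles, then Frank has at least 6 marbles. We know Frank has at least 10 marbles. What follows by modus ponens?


Modus ponens: P → Q, P ⊢ Q
P: Frank has at least 10 marbles
Q: Frank has at least 6 marbles
We have P → Q and P is true.
By modus ponens, Q must be true.

Frank has at least 6 marbles


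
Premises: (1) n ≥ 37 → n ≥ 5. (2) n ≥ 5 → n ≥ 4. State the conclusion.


Hypothetical syllogism: P → Q, Q → R ⊢ P → R
Premise 1: n ≥ 37 → n ≥ 5
Premise 2: n ≥ 5 → n ≥ 4
Chain the implications: the middle term (n ≥ 5) links the two.
Conclusion: If n ≥ 37, then n ≥ 4.

If n ≥ 37, then n ≥ 4.


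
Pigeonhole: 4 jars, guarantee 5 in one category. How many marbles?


Pigeonhole: to guarantee k in one of n categories, need (k-1)×n + 1.
k = 5, n = 4
Minimum = (5-1) × 4 + 1 = 4 × 4 + 1

17


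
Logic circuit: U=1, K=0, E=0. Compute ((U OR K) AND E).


U OR K = 1|0 = 1
1 AND 0 = 0

0


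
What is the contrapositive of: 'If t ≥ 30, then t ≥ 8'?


Original: If t ≥ 30, then t ≥ 8
Contrapositive: If ¬Q, then ¬P
Negate Q: not (t ≥ 8)
Negate P: not (t ≥ 30)

If not (t ≥ 8), then not (t ≥ 30).


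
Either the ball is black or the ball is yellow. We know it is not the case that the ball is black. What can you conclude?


Disjunctive syllogism: P ∨ Q, ¬P ⊢ Q
Disjunction: the ball is black ∨ the ball is yellow
We know it is not the case that the ball is black.
By disjunctive syllogism, the other disjunct must be true.

The ball is yellow


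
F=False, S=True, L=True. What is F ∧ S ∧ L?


F = False, S = True, L = True
Expression: F ∧ S ∧ L
Step 1: F ∧ S = False AND True = False
Step 2: (False) ∧ L = False AND True = False

False


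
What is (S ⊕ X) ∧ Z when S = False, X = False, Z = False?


S = False, X = False, Z = False
Step 1: S ⊕ X = False XOR False = False
Step 2: False ∧ Z = False AND False = False
XOR true when exactly one of S,X is true; then AND with Z.

False


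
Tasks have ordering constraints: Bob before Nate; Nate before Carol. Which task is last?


Constraints: Bob before Nate; Nate before Carol
The last task can have nothing scheduled after it, so it must never appear on the left of a 'before'.
Tasks appearing before some other task: Bob, Nate.
The only task not in that list is Carol → it is last.

Carol


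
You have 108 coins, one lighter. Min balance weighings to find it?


Each weighing has 3 outcomes (left heavy / balance / right heavy), so k weighings distinguish at most 3^k cases; splitting into three near-equal groups achieves this.
Need 3^k ≥ 108: 3^4 = 81 < 108 ≤ 3^5 = 243
k = ⌈log₃(108)⌉ = 5

5


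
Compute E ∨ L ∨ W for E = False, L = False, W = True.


E = False, L = False, W = True
Step 1: E ∨ L = False OR False = False
Step 2: False ∨ W = False OR True = True
OR is true when at least one operand is true.

True


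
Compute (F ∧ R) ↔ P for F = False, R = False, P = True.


F = False, R = False, P = True
Step 1: F ∧ R = False AND False = False
Step 2: (False) ↔ P: true when both sides have same truth value.
Result: False ↔ True = False

False


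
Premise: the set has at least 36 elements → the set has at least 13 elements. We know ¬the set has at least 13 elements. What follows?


Modus tollens: P → Q, ¬Q ⊢ ¬P
P: the set has at least 36 elements
Q: the set has at least 13 elements
We have P → Q and Q is false.
By modus tollens, P must be false.

It is not the case that the set has at least 36 elements


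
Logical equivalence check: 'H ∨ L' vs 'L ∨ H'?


Expression 1: H ∨ L
Expression 2: L ∨ H
Truth table (H L | Expr1 Expr2):
  T T |   T     T
  T F |   T     T
  F T |   T     T
  F F |   F     F
All 4 rows agree, so the expressions are logically equivalent.

Yes


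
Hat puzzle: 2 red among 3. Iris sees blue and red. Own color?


Total red = 2, seen red = 1
Own red = 2 - 1 = 1
Iris's hat is red.

red
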